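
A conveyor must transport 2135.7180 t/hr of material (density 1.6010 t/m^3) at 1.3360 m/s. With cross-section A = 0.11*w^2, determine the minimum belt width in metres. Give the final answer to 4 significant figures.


A_req = 2135.7180 / (1.3360 * 1.6010 * 3600) = 0.27736 m^2
w = sqrt(0.27736 / 0.11)
w = 1.588 m


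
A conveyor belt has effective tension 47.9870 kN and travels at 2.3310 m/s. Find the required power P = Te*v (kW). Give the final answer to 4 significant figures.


P = Te * v = 47.9870 * 2.3310
P = 111.9 kW


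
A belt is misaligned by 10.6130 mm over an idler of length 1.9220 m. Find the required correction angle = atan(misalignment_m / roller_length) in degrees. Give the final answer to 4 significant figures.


misalign_m = 10.6130 / 1000 = 0.010613 m
angle = atan(0.010613 / 1.9220)
angle = 0.3164 deg


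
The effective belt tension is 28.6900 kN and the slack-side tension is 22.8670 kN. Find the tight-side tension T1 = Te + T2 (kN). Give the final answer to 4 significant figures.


T1 = Te + T2 = 28.6900 + 22.8670
T1 = 51.56 kN


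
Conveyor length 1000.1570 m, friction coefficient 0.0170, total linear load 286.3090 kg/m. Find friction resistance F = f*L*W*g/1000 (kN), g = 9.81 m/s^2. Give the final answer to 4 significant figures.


F = 0.0170 * 1000.1570 * 286.3090 * 9.81 / 1000
F = 47.76 kN


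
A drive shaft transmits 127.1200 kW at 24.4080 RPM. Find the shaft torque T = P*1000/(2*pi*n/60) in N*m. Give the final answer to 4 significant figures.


omega = 2*pi*24.4080/60 = 2.556 rad/s
T = 127.1200*1000 / 2.556
T = 49730 N*m


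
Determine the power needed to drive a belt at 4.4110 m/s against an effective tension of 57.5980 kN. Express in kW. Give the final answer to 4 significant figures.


P = Te * v = 57.5980 * 4.4110
P = 254.1 kW


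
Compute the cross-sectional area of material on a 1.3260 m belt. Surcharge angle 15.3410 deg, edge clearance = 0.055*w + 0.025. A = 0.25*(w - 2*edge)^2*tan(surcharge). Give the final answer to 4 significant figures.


edge = 0.055*1.3260 + 0.025 = 0.09793 m
ew = 1.3260 - 2*0.09793 = 1.13014 m
A = 0.25 * 1.13014^2 * tan(15.3410 deg)
A = 0.08760 m^2


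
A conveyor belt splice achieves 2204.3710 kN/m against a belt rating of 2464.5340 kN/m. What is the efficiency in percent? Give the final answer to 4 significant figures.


Eff = 2204.3710 / 2464.5340 * 100
Eff = 89.44 %


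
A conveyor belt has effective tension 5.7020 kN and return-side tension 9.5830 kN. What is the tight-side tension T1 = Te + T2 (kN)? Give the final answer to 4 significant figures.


T1 = Te + T2 = 5.7020 + 9.5830
T1 = 15.29 kN


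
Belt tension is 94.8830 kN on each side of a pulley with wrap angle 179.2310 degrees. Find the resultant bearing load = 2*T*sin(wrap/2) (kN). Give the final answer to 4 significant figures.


F = 2 * 94.8830 * sin(179.2310/2 deg)
F = 189.8 kN


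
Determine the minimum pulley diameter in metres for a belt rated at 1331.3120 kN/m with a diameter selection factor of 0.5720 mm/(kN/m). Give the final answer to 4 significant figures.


D = 1331.3120 * 0.5720 / 1000
D = 0.7615 m


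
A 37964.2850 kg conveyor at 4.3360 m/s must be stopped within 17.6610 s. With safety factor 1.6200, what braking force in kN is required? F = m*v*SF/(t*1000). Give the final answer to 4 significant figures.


F = 37964.2850 * 4.3360 / 17.6610 * 1.6200 / 1000
F = 15.10 kN


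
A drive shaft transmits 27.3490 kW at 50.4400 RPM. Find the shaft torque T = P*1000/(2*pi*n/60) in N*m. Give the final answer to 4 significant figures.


omega = 2*pi*50.4400/60 = 5.28206 rad/s
T = 27.3490*1000 / 5.28206
T = 5178 N*m


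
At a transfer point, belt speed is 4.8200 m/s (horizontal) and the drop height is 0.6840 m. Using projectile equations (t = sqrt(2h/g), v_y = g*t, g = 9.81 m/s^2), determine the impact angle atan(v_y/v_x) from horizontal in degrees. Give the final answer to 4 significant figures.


t = sqrt(2*0.6840/9.81) = 0.373429 s
v_y = 9.81 * 0.373429 = 3.66334 m/s
angle = atan(3.66334 / 4.8200) = 37.24 deg


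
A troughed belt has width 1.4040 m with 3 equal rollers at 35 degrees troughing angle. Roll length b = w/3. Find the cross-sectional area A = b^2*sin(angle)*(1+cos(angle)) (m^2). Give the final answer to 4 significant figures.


b = 1.4040/3 = 0.468 m
A = 0.468^2 * sin(35 deg) * (1 + cos(35 deg))
A = 0.2285 m^2


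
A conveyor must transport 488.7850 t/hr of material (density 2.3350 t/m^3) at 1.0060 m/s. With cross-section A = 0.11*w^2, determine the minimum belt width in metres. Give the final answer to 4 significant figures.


A_req = 488.7850 / (1.0060 * 2.3350 * 3600) = 0.0578004 m^2
w = sqrt(0.0578004 / 0.11)
w = 0.7249 m


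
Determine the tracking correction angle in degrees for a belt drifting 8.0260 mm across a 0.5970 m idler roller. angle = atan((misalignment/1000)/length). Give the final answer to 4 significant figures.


misalign_m = 8.0260 / 1000 = 0.008026 m
angle = atan(0.008026 / 0.5970)
angle = 0.7702 deg


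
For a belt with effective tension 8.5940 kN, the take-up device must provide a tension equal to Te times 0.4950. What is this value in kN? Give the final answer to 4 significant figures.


T_tu = 8.5940 * 0.4950
T_tu = 4.254 kN


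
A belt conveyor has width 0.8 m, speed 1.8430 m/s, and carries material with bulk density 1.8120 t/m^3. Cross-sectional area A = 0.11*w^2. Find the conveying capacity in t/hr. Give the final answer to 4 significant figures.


A = 0.11 * 0.8^2 = 0.0704 m^2
C = 0.0704 * 1.8430 * 1.8120 * 3600
C = 846.4 t/hr


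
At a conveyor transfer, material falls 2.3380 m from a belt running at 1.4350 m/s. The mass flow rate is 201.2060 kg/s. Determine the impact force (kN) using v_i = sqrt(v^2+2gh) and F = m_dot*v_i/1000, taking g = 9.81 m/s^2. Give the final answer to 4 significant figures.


v_i = sqrt(1.4350^2 + 2*9.81*2.3380) = 6.92321 m/s
F = 201.2060 * 6.92321 / 1000
F = 1.393 kN


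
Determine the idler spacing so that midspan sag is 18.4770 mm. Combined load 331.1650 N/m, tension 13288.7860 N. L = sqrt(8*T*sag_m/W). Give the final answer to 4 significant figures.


sag = 18.4770/1000 = 0.018477 m
L = sqrt(8 * 13288.7860 * 0.018477 / 331.1650)
L = 2.435 m


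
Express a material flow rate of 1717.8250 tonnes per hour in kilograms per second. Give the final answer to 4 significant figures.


m_dot = 1717.8250 * 1000 / 3600
m_dot = 477.2 kg/s


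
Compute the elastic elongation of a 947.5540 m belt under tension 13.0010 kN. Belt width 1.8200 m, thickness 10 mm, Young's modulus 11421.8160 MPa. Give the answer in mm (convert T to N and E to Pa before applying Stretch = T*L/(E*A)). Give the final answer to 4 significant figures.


A = 1.8200 * 0.01 = 0.01820 m^2
Stretch = 13.0010*1000 * 947.5540 / (11421.8160e6 * 0.01820) * 1000
Stretch = 59.26 mm


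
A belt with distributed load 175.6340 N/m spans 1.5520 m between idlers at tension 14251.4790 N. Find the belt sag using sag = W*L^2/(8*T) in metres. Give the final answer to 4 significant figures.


sag = 175.6340 * 1.5520^2 / (8 * 14251.4790)
sag = 0.003711 m


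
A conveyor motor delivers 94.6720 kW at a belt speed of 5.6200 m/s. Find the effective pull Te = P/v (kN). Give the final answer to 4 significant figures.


Te = P / v = 94.6720 / 5.6200
Te = 16.85 kN


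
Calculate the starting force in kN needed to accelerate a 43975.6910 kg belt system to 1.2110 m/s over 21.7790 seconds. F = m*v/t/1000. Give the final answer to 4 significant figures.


F = 43975.6910 * 1.2110 / 21.7790 / 1000
F = 2.445 kN


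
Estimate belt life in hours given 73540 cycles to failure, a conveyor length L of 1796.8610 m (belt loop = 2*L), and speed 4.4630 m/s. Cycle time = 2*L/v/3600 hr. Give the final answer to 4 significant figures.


cycle_time = 2 * 1796.8610 / 4.4630 / 3600 = 0.223674 hr
life = 73540 * 0.223674 = 16450 hours


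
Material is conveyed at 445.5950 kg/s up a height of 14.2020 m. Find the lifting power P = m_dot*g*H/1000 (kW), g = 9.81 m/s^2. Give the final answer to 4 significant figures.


P = 445.5950 * 9.81 * 14.2020 / 1000
P = 62.08 kW


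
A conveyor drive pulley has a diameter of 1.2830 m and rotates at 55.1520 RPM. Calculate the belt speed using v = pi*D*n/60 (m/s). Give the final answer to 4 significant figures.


v = pi * 1.2830 * 55.1520 / 60
v = 3.705 m/s


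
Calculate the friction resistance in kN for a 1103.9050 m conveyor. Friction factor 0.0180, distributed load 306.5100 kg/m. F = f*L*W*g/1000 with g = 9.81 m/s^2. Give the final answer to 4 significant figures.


F = 0.0180 * 1103.9050 * 306.5100 * 9.81 / 1000
F = 59.75 kN


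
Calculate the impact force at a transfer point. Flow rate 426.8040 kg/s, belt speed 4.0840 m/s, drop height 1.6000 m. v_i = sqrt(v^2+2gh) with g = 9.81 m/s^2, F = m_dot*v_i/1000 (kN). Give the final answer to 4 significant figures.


v_i = sqrt(4.0840^2 + 2*9.81*1.6000) = 6.93333 m/s
F = 426.8040 * 6.93333 / 1000
F = 2.959 kN


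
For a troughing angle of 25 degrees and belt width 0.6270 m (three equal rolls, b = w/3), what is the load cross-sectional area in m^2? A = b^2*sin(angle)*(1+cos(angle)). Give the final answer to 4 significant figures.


b = 0.6270/3 = 0.209 m
A = 0.209^2 * sin(25 deg) * (1 + cos(25 deg))
A = 0.03519 m^2


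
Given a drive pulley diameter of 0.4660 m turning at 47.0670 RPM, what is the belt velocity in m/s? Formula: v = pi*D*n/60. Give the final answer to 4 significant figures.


v = pi * 0.4660 * 47.0670 / 60
v = 1.148 m/s


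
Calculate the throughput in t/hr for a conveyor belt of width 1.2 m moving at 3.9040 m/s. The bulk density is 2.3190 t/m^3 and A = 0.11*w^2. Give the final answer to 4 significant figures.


A = 0.11 * 1.2^2 = 0.1584 m^2
C = 0.1584 * 3.9040 * 2.3190 * 3600
C = 5163 t/hr


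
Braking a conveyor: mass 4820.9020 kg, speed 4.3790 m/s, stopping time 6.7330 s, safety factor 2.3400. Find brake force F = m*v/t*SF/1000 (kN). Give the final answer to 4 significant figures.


F = 4820.9020 * 4.3790 / 6.7330 * 2.3400 / 1000
F = 7.337 kN


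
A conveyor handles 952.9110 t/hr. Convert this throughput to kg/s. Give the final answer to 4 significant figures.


m_dot = 952.9110 * 1000 / 3600
m_dot = 264.7 kg/s


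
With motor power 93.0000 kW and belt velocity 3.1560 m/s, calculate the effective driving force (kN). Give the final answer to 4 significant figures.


Te = P / v = 93.0000 / 3.1560
Te = 29.47 kN


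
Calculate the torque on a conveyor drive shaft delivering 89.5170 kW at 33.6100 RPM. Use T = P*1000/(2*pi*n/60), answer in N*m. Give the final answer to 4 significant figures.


omega = 2*pi*33.6100/60 = 3.51963 rad/s
T = 89.5170*1000 / 3.51963
T = 25430 N*m


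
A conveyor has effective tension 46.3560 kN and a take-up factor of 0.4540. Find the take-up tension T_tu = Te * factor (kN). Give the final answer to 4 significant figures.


T_tu = 46.3560 * 0.4540
T_tu = 21.05 kN


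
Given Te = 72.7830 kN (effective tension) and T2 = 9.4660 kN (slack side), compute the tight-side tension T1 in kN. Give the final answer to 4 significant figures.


T1 = Te + T2 = 72.7830 + 9.4660
T1 = 82.25 kN


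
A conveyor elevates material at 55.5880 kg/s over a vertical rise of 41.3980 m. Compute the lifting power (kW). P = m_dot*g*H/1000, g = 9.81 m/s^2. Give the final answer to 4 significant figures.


P = 55.5880 * 9.81 * 41.3980 / 1000
P = 22.58 kW


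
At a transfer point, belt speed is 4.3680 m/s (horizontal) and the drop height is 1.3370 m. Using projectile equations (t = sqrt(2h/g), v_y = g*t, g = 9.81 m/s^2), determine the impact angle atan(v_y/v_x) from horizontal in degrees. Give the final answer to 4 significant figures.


t = sqrt(2*1.3370/9.81) = 0.522091 s
v_y = 9.81 * 0.522091 = 5.12171 m/s
angle = atan(5.12171 / 4.3680) = 49.54 deg


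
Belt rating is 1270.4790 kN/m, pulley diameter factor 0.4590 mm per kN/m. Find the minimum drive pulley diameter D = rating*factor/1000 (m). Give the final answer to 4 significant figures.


D = 1270.4790 * 0.4590 / 1000
D = 0.5831 m


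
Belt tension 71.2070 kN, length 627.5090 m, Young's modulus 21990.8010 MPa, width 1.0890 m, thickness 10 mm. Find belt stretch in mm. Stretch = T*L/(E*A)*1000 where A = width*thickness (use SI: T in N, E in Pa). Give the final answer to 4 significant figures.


A = 1.0890 * 0.01 = 0.01089 m^2
Stretch = 71.2070*1000 * 627.5090 / (21990.8010e6 * 0.01089) * 1000
Stretch = 186.6 mm


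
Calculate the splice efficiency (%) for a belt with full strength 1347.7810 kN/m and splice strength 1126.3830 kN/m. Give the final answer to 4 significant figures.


Eff = 1126.3830 / 1347.7810 * 100
Eff = 83.57 %


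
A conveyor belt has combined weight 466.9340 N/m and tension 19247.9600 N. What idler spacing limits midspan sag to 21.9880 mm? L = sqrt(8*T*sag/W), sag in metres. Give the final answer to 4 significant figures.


sag = 21.9880/1000 = 0.021988 m
L = sqrt(8 * 19247.9600 * 0.021988 / 466.9340)
L = 2.693 m


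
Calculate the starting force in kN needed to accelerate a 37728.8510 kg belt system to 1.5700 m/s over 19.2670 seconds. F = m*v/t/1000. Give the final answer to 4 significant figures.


F = 37728.8510 * 1.5700 / 19.2670 / 1000
F = 3.074 kN


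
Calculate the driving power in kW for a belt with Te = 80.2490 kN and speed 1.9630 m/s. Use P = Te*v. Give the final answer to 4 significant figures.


P = Te * v = 80.2490 * 1.9630
P = 157.5 kW


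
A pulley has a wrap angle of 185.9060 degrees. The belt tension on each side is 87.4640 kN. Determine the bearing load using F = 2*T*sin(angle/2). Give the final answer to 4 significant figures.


F = 2 * 87.4640 * sin(185.9060/2 deg)
F = 174.7 kN


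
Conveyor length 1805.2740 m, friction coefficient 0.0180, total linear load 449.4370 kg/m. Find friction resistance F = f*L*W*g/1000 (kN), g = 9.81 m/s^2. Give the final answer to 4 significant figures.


F = 0.0180 * 1805.2740 * 449.4370 * 9.81 / 1000
F = 143.3 kN


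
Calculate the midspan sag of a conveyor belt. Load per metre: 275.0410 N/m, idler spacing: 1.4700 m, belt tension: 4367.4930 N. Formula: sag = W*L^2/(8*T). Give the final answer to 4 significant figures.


sag = 275.0410 * 1.4700^2 / (8 * 4367.4930)
sag = 0.01701 m


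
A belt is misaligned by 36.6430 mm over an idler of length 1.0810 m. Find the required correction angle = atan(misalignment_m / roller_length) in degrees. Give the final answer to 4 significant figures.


misalign_m = 36.6430 / 1000 = 0.036643 m
angle = atan(0.036643 / 1.0810)
angle = 1.941 deg


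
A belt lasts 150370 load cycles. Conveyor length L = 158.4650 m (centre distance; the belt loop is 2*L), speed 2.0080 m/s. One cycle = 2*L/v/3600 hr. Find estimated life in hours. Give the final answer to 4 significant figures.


cycle_time = 2 * 158.4650 / 2.0080 / 3600 = 0.0438427 hr
life = 150370 * 0.0438427 = 6593 hours


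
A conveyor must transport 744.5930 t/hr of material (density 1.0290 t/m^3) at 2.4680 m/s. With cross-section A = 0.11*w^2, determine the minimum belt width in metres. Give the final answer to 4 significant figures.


A_req = 744.5930 / (2.4680 * 1.0290 * 3600) = 0.0814434 m^2
w = sqrt(0.0814434 / 0.11)
w = 0.8605 m


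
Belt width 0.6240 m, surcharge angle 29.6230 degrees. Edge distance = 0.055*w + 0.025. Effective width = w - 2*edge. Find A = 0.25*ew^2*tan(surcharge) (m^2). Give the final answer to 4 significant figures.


edge = 0.055*0.6240 + 0.025 = 0.05932 m
ew = 0.6240 - 2*0.05932 = 0.50536 m
A = 0.25 * 0.50536^2 * tan(29.6230 deg)
A = 0.03630 m^2


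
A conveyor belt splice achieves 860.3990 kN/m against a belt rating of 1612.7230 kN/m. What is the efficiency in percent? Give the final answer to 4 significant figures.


Eff = 860.3990 / 1612.7230 * 100
Eff = 53.35 %


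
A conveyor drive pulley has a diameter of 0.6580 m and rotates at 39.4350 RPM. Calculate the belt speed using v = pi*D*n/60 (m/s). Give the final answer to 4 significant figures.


v = pi * 0.6580 * 39.4350 / 60
v = 1.359 m/s


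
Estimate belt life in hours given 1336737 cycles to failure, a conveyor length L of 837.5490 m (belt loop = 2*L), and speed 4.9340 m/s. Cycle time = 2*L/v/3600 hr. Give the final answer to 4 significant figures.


cycle_time = 2 * 837.5490 / 4.9340 / 3600 = 0.0943058 hr
life = 1336737 * 0.0943058 = 126100 hours


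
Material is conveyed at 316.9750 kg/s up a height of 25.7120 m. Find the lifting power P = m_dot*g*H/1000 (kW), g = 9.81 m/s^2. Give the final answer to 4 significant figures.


P = 316.9750 * 9.81 * 25.7120 / 1000
P = 79.95 kW


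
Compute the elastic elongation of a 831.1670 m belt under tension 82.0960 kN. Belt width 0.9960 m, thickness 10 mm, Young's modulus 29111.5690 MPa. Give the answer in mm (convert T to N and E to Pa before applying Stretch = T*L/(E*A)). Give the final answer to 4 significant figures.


A = 0.9960 * 0.01 = 0.00996 m^2
Stretch = 82.0960*1000 * 831.1670 / (29111.5690e6 * 0.00996) * 1000
Stretch = 235.3 mm


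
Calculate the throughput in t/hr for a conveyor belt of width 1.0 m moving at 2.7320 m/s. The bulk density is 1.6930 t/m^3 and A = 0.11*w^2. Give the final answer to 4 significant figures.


A = 0.11 * 1.0^2 = 0.11 m^2
C = 0.11 * 2.7320 * 1.6930 * 3600
C = 1832 t/hr


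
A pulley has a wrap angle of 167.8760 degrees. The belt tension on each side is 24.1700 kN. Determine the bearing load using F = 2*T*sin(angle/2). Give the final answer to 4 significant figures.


F = 2 * 24.1700 * sin(167.8760/2 deg)
F = 48.07 kN


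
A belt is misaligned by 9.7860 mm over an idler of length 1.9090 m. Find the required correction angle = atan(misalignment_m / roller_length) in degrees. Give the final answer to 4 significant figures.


misalign_m = 9.7860 / 1000 = 0.009786 m
angle = atan(0.009786 / 1.9090)
angle = 0.2937 deg


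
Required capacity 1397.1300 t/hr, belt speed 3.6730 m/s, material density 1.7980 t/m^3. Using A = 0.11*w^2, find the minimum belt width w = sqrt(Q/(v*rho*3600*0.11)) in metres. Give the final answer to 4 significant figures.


A_req = 1397.1300 / (3.6730 * 1.7980 * 3600) = 0.0587657 m^2
w = sqrt(0.0587657 / 0.11)
w = 0.7309 m


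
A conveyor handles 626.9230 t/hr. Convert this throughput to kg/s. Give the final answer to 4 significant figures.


m_dot = 626.9230 * 1000 / 3600
m_dot = 174.1 kg/s


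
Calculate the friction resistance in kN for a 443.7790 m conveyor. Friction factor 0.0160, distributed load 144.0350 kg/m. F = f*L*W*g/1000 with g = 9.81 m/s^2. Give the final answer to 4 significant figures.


F = 0.0160 * 443.7790 * 144.0350 * 9.81 / 1000
F = 10.03 kN


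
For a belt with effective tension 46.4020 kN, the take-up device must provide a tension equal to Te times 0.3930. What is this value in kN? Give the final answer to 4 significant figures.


T_tu = 46.4020 * 0.3930
T_tu = 18.24 kN


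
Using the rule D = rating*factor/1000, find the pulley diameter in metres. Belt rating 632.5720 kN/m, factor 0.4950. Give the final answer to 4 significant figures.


D = 632.5720 * 0.4950 / 1000
D = 0.3131 m


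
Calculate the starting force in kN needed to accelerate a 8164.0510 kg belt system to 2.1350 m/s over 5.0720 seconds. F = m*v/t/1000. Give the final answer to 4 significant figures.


F = 8164.0510 * 2.1350 / 5.0720 / 1000
F = 3.437 kN


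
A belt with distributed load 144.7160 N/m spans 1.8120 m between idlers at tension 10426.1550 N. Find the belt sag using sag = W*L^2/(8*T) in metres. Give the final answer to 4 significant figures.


sag = 144.7160 * 1.8120^2 / (8 * 10426.1550)
sag = 0.005697 m


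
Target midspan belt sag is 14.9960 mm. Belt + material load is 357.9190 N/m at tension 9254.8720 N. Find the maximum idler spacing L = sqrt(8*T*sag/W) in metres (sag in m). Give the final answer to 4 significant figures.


sag = 14.9960/1000 = 0.014996 m
L = sqrt(8 * 9254.8720 * 0.014996 / 357.9190)
L = 1.761 m


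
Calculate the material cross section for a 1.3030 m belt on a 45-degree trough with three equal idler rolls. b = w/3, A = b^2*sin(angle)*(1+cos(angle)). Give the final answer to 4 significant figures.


b = 1.3030/3 = 0.434333 m
A = 0.434333^2 * sin(45 deg) * (1 + cos(45 deg))
A = 0.2277 m^2


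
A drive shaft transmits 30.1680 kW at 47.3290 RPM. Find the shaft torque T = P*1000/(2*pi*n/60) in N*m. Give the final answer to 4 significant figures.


omega = 2*pi*47.3290/60 = 4.95628 rad/s
T = 30.1680*1000 / 4.95628
T = 6087 N*m


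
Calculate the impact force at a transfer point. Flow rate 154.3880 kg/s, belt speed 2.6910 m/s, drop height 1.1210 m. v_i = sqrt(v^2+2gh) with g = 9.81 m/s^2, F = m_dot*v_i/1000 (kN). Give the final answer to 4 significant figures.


v_i = sqrt(2.6910^2 + 2*9.81*1.1210) = 5.40699 m/s
F = 154.3880 * 5.40699 / 1000
F = 0.8348 kN


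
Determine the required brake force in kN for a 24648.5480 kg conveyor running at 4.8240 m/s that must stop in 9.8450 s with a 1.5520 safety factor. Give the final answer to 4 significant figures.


F = 24648.5480 * 4.8240 / 9.8450 * 1.5520 / 1000
F = 18.74 kN


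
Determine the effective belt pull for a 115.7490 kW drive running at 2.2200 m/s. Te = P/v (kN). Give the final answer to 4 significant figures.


Te = P / v = 115.7490 / 2.2200
Te = 52.14 kN


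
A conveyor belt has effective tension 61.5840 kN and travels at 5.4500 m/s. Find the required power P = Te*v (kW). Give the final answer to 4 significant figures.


P = Te * v = 61.5840 * 5.4500
P = 335.6 kW


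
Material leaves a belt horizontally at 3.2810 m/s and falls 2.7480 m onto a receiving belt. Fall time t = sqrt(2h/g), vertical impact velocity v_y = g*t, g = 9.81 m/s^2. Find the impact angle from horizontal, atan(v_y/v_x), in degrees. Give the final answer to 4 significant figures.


t = sqrt(2*2.7480/9.81) = 0.748495 s
v_y = 9.81 * 0.748495 = 7.34274 m/s
angle = atan(7.34274 / 3.2810) = 65.92 deg


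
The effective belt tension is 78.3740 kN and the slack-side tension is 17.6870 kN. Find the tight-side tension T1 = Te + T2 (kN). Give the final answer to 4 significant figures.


T1 = Te + T2 = 78.3740 + 17.6870
T1 = 96.06 kN


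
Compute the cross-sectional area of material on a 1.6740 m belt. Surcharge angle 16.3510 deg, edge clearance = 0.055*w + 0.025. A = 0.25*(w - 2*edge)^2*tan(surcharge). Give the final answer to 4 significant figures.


edge = 0.055*1.6740 + 0.025 = 0.11707 m
ew = 1.6740 - 2*0.11707 = 1.43986 m
A = 0.25 * 1.43986^2 * tan(16.3510 deg)
A = 0.1521 m^2


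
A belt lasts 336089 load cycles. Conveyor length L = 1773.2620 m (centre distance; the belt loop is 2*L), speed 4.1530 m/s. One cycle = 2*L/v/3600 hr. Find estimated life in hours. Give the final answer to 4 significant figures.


cycle_time = 2 * 1773.2620 / 4.1530 / 3600 = 0.237213 hr
life = 336089 * 0.237213 = 79720 hours


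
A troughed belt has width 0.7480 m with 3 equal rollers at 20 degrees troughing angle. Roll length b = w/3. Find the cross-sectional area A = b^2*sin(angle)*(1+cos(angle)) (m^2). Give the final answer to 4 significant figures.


b = 0.7480/3 = 0.249333 m
A = 0.249333^2 * sin(20 deg) * (1 + cos(20 deg))
A = 0.04124 m^2


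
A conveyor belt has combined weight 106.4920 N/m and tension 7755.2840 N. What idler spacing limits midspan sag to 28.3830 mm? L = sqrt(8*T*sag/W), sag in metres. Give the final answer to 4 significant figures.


sag = 28.3830/1000 = 0.028383 m
L = sqrt(8 * 7755.2840 * 0.028383 / 106.4920)
L = 4.066 m


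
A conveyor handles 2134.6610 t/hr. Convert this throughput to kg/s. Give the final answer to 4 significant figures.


m_dot = 2134.6610 * 1000 / 3600
m_dot = 593.0 kg/s


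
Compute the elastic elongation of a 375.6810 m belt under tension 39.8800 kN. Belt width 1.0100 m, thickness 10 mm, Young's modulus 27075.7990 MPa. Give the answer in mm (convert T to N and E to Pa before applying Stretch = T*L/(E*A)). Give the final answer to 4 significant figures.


A = 1.0100 * 0.01 = 0.01010 m^2
Stretch = 39.8800*1000 * 375.6810 / (27075.7990e6 * 0.01010) * 1000
Stretch = 54.79 mm


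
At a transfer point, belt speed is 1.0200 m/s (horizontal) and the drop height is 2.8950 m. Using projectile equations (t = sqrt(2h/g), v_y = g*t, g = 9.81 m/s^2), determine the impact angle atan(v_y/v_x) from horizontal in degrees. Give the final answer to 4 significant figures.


t = sqrt(2*2.8950/9.81) = 0.768254 s
v_y = 9.81 * 0.768254 = 7.53657 m/s
angle = atan(7.53657 / 1.0200) = 82.29 deg


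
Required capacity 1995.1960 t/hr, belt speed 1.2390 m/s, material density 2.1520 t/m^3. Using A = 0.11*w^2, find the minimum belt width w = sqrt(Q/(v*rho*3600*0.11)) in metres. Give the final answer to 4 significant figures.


A_req = 1995.1960 / (1.2390 * 2.1520 * 3600) = 0.207859 m^2
w = sqrt(0.207859 / 0.11)
w = 1.375 m


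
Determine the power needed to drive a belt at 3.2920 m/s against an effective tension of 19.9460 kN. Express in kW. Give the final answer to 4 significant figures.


P = Te * v = 19.9460 * 3.2920
P = 65.66 kW


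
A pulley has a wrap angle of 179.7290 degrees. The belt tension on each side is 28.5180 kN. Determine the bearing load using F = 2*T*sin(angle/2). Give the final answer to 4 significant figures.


F = 2 * 28.5180 * sin(179.7290/2 deg)
F = 57.04 kN


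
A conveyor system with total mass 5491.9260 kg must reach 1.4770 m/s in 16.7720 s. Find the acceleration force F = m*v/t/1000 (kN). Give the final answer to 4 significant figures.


F = 5491.9260 * 1.4770 / 16.7720 / 1000
F = 0.4836 kN


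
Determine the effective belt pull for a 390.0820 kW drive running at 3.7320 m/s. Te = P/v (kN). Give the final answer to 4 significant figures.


Te = P / v = 390.0820 / 3.7320
Te = 104.5 kN


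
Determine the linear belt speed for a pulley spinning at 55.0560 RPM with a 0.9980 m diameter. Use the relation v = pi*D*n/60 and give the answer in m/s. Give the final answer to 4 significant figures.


v = pi * 0.9980 * 55.0560 / 60
v = 2.877 m/s


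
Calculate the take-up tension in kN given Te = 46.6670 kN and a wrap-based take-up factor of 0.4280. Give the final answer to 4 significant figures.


T_tu = 46.6670 * 0.4280
T_tu = 19.97 kN


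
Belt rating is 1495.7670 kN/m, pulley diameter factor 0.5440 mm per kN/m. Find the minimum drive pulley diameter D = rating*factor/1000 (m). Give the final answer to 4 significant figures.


D = 1495.7670 * 0.5440 / 1000
D = 0.8137 m


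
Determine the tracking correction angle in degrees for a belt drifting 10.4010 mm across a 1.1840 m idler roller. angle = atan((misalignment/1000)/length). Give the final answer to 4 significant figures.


misalign_m = 10.4010 / 1000 = 0.010401 m
angle = atan(0.010401 / 1.1840)
angle = 0.5033 deg


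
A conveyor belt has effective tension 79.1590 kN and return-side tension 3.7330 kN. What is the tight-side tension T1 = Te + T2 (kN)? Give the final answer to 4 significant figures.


T1 = Te + T2 = 79.1590 + 3.7330
T1 = 82.89 kN


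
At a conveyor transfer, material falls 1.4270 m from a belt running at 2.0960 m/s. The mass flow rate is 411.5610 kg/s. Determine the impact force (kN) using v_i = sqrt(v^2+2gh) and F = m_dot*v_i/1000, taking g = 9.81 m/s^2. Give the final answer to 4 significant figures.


v_i = sqrt(2.0960^2 + 2*9.81*1.4270) = 5.69131 m/s
F = 411.5610 * 5.69131 / 1000
F = 2.342 kN


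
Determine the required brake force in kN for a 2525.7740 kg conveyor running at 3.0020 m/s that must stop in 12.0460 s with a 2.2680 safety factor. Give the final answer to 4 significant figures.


F = 2525.7740 * 3.0020 / 12.0460 * 2.2680 / 1000
F = 1.428 kN


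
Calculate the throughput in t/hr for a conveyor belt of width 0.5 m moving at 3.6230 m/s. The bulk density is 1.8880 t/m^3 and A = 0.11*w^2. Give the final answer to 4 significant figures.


A = 0.11 * 0.5^2 = 0.0275 m^2
C = 0.0275 * 3.6230 * 1.8880 * 3600
C = 677.2 t/hr


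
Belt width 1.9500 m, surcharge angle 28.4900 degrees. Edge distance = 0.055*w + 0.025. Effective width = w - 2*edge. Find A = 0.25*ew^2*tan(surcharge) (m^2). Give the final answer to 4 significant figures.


edge = 0.055*1.9500 + 0.025 = 0.13225 m
ew = 1.9500 - 2*0.13225 = 1.6855 m
A = 0.25 * 1.6855^2 * tan(28.4900 deg)
A = 0.3855 m^2


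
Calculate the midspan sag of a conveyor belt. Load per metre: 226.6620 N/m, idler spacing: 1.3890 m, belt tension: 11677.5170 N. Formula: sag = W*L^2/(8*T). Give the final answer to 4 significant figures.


sag = 226.6620 * 1.3890^2 / (8 * 11677.5170)
sag = 0.004681 m


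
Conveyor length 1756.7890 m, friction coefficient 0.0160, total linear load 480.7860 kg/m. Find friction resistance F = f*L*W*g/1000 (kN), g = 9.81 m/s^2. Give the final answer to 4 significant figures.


F = 0.0160 * 1756.7890 * 480.7860 * 9.81 / 1000
F = 132.6 kN


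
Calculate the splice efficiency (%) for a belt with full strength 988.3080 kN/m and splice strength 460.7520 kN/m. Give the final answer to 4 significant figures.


Eff = 460.7520 / 988.3080 * 100
Eff = 46.62 %


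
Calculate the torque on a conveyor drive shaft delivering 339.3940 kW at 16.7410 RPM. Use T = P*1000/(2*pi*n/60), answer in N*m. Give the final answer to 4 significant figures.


omega = 2*pi*16.7410/60 = 1.75311 rad/s
T = 339.3940*1000 / 1.75311
T = 193600 N*m


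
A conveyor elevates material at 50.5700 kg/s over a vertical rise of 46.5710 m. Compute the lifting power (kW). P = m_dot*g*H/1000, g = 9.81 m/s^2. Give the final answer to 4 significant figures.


P = 50.5700 * 9.81 * 46.5710 / 1000
P = 23.10 kW


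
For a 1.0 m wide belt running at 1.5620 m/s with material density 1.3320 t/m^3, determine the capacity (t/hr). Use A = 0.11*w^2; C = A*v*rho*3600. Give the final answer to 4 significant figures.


A = 0.11 * 1.0^2 = 0.11 m^2
C = 0.11 * 1.5620 * 1.3320 * 3600
C = 823.9 t/hr


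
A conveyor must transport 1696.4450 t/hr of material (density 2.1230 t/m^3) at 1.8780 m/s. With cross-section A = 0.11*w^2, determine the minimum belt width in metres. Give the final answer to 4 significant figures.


A_req = 1696.4450 / (1.8780 * 2.1230 * 3600) = 0.118193 m^2
w = sqrt(0.118193 / 0.11)
w = 1.037 m


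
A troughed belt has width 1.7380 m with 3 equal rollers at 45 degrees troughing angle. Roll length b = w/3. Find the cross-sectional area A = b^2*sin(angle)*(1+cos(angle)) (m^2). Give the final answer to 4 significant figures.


b = 1.7380/3 = 0.579333 m
A = 0.579333^2 * sin(45 deg) * (1 + cos(45 deg))
A = 0.4051 m^2


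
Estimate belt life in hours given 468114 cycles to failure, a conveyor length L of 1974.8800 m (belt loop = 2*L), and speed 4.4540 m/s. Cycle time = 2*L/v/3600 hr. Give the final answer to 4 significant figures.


cycle_time = 2 * 1974.8800 / 4.4540 / 3600 = 0.24633 hr
life = 468114 * 0.24633 = 115300 hours


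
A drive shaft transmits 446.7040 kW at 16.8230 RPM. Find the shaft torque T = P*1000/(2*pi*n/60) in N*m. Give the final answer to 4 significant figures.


omega = 2*pi*16.8230/60 = 1.7617 rad/s
T = 446.7040*1000 / 1.7617
T = 253600 N*m


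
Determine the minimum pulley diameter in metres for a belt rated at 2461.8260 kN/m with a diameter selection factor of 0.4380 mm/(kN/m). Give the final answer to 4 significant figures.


D = 2461.8260 * 0.4380 / 1000
D = 1.078 m


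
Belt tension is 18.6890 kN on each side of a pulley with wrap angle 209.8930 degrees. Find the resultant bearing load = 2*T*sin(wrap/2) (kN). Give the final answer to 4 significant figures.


F = 2 * 18.6890 * sin(209.8930/2 deg)
F = 36.11 kN


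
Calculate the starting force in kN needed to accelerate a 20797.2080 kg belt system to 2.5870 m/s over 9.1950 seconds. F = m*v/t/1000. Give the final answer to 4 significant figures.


F = 20797.2080 * 2.5870 / 9.1950 / 1000
F = 5.851 kN


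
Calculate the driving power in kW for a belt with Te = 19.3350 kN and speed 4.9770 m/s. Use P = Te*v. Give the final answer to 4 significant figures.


P = Te * v = 19.3350 * 4.9770
P = 96.23 kW


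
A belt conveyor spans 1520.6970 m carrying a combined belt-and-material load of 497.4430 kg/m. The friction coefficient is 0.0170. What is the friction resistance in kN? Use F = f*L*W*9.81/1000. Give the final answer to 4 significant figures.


F = 0.0170 * 1520.6970 * 497.4430 * 9.81 / 1000
F = 126.2 kN


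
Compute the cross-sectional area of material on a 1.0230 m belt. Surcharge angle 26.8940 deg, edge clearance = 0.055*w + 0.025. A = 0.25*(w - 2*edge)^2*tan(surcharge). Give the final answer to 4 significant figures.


edge = 0.055*1.0230 + 0.025 = 0.081265 m
ew = 1.0230 - 2*0.081265 = 0.86047 m
A = 0.25 * 0.86047^2 * tan(26.8940 deg)
A = 0.09388 m^2


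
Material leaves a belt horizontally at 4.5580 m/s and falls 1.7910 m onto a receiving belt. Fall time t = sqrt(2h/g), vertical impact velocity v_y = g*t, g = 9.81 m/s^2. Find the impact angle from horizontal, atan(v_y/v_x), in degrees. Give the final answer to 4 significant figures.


t = sqrt(2*1.7910/9.81) = 0.604266 s
v_y = 9.81 * 0.604266 = 5.92785 m/s
angle = atan(5.92785 / 4.5580) = 52.44 deg


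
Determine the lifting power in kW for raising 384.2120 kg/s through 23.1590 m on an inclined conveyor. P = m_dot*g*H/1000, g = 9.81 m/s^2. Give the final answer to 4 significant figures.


P = 384.2120 * 9.81 * 23.1590 / 1000
P = 87.29 kW


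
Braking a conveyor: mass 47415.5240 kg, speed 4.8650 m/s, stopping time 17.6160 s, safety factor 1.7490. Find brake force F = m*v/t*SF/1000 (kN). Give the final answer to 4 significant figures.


F = 47415.5240 * 4.8650 / 17.6160 * 1.7490 / 1000
F = 22.90 kN


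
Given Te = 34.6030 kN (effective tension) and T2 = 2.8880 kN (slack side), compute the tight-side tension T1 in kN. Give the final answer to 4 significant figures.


T1 = Te + T2 = 34.6030 + 2.8880
T1 = 37.49 kN


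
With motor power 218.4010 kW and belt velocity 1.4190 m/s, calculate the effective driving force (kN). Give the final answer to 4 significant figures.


Te = P / v = 218.4010 / 1.4190
Te = 153.9 kN


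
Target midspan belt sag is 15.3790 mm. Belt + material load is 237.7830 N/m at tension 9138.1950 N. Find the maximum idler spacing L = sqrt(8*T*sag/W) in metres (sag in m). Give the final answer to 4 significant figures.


sag = 15.3790/1000 = 0.015379 m
L = sqrt(8 * 9138.1950 * 0.015379 / 237.7830)
L = 2.174 m


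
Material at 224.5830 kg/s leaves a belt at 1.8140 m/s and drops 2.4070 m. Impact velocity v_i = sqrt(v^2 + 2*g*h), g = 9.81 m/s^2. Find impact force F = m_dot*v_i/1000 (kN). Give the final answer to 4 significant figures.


v_i = sqrt(1.8140^2 + 2*9.81*2.4070) = 7.10746 m/s
F = 224.5830 * 7.10746 / 1000
F = 1.596 kN


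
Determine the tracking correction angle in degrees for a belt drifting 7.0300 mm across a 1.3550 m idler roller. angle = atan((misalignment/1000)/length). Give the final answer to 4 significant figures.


misalign_m = 7.0300 / 1000 = 0.007030 m
angle = atan(0.007030 / 1.3550)
angle = 0.2973 deg


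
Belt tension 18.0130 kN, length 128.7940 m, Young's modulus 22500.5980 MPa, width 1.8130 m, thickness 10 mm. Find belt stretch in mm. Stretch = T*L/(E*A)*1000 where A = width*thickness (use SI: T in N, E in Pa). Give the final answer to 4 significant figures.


A = 1.8130 * 0.01 = 0.01813 m^2
Stretch = 18.0130*1000 * 128.7940 / (22500.5980e6 * 0.01813) * 1000
Stretch = 5.687 mm


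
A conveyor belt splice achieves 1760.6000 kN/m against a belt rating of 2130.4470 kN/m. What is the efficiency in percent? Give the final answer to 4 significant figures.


Eff = 1760.6000 / 2130.4470 * 100
Eff = 82.64 %


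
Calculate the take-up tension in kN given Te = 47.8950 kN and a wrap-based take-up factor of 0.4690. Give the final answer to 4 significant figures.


T_tu = 47.8950 * 0.4690
T_tu = 22.46 kN


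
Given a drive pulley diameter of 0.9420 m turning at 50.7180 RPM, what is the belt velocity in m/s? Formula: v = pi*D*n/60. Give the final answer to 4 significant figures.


v = pi * 0.9420 * 50.7180 / 60
v = 2.502 m/s


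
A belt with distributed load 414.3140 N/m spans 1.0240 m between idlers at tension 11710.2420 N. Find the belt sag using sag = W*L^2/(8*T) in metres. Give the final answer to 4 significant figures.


sag = 414.3140 * 1.0240^2 / (8 * 11710.2420)
sag = 0.004637 m


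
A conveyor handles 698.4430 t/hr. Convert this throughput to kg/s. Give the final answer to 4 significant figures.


m_dot = 698.4430 * 1000 / 3600
m_dot = 194.0 kg/s


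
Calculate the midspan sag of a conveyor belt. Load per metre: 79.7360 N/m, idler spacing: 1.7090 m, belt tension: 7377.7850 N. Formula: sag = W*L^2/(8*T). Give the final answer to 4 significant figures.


sag = 79.7360 * 1.7090^2 / (8 * 7377.7850)
sag = 0.003946 m


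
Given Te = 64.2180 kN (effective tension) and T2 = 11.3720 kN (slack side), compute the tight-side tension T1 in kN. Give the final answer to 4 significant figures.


T1 = Te + T2 = 64.2180 + 11.3720
T1 = 75.59 kN


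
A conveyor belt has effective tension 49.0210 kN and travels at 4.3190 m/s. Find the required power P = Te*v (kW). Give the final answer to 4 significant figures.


P = Te * v = 49.0210 * 4.3190
P = 211.7 kW


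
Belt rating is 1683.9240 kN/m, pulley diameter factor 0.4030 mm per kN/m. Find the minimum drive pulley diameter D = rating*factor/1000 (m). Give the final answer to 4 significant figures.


D = 1683.9240 * 0.4030 / 1000
D = 0.6786 m


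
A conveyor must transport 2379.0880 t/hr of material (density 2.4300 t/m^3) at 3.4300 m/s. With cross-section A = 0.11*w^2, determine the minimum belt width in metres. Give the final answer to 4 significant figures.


A_req = 2379.0880 / (3.4300 * 2.4300 * 3600) = 0.079288 m^2
w = sqrt(0.079288 / 0.11)
w = 0.8490 m


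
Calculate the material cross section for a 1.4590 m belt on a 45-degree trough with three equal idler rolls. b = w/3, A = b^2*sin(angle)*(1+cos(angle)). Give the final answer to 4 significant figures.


b = 1.4590/3 = 0.486333 m
A = 0.486333^2 * sin(45 deg) * (1 + cos(45 deg))
A = 0.2855 m^2


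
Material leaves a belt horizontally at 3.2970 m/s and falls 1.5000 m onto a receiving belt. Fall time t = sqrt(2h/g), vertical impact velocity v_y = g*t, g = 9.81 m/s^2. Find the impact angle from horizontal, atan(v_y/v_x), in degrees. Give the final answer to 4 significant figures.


t = sqrt(2*1.5000/9.81) = 0.553001 s
v_y = 9.81 * 0.553001 = 5.42494 m/s
angle = atan(5.42494 / 3.2970) = 58.71 deg


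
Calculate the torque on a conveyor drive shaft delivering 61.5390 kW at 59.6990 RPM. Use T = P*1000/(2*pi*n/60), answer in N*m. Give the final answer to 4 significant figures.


omega = 2*pi*59.6990/60 = 6.25166 rad/s
T = 61.5390*1000 / 6.25166
T = 9844 N*m


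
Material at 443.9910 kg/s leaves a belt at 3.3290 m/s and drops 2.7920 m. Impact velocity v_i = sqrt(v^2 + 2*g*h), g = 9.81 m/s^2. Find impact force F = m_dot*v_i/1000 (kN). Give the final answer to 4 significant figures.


v_i = sqrt(3.3290^2 + 2*9.81*2.7920) = 8.1155 m/s
F = 443.9910 * 8.1155 / 1000
F = 3.603 kN


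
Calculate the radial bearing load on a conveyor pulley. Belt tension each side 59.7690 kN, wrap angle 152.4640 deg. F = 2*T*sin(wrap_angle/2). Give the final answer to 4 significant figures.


F = 2 * 59.7690 * sin(152.4640/2 deg)
F = 116.1 kN


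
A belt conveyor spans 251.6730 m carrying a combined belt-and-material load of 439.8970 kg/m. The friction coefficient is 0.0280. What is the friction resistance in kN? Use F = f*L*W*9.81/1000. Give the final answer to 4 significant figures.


F = 0.0280 * 251.6730 * 439.8970 * 9.81 / 1000
F = 30.41 kN


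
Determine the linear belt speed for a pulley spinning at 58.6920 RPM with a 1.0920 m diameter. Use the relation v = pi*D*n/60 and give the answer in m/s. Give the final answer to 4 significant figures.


v = pi * 1.0920 * 58.6920 / 60
v = 3.356 m/s
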